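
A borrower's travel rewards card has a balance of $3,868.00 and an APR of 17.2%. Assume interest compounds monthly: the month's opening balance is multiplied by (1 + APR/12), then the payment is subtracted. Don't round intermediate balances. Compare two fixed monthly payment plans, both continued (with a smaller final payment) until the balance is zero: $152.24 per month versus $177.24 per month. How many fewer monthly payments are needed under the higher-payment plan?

Monthly rate r = 17.2%/12 = 1.43333% = 0.0143333.
At $152.24/mo: n = ⌈−ln(1 − rB₀/P)/ln(1+r)⌉ = 32 payments (last $124.74); total interest = total paid − $3,868.00 = $976.18.
At $177.24/mo: 27 payments (last $63.98); total interest $804.22.
Payments saved = 32 − 27 = 5.

5 fewer payments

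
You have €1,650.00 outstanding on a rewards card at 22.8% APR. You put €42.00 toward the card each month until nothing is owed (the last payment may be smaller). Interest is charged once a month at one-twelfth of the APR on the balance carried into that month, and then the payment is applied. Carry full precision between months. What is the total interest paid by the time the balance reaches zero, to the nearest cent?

€1,411.84

Monthly rate r = 22.8%/12 = 1.9% = 0.019.
Payoff takes n = ⌈−ln(1 − rB₀/P)/ln(1+r)⌉ = ⌈72.900⌉ = 73 payments; the last is €37.84.
Total paid = 72·€42.00 + €37.84 = €3,061.84.
Total interest = total paid − principal = €3,061.84 − €1,650.00 = €1,411.84.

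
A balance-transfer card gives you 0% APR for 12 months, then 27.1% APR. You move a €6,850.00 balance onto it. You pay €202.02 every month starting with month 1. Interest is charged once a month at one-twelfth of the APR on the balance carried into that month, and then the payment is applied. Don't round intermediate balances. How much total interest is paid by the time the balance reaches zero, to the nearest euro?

Promo months 1–12 at r₀ = 0%/12 = 0; months 13+ at r₁ = 27.1%/12 = 0.0225833.
After month 12 (no interest yet): B = €6,850.00 − 12·€202.02 = €4,425.76.
Then at r₁ with €202.02/mo: n₂ = −ln(1 − r₁·B/P)/ln(1+r₁) ≈ 30.57 → 31 more payments.
Total paid = 42·€202.02 + €115.70 = €8,600.54; interest = €8,600.54 − €6,850.00 = €1,750.54.

€1,751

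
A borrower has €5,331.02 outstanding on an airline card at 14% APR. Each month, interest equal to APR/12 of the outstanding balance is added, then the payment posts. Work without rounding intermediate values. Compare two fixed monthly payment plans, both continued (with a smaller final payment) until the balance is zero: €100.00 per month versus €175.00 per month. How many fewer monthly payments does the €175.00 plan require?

Monthly rate r = 14%/12 = 1.16667% = 0.0116667.
At €100.00/mo: n = ⌈−ln(1 − rB₀/P)/ln(1+r)⌉ = 84 payments (last €86.34); total interest = total paid − €5,331.02 = €3,055.32.
At €175.00/mo: 38 payments (last €150.38); total interest €1,294.36.
Payments saved = 84 − 38 = 46.

46 fewer payments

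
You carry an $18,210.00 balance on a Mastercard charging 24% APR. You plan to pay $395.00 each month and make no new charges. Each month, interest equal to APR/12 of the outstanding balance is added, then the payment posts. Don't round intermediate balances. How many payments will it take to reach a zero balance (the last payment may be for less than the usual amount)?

Monthly rate r = 24%/12 = 2% = 0.02.
Recurrence: B ← B·(1+r) − $395.00.
Month 1: interest $364.20; balance after payment $18,179.20.
Month 2: interest $363.58; balance after payment $18,147.78.
Closed form: n = −ln(1 − rB₀/P)/ln(1+r) = −ln(0.077975)/ln(1.02) ≈ 128.840, so the balance reaches zero during payment 129.

129 months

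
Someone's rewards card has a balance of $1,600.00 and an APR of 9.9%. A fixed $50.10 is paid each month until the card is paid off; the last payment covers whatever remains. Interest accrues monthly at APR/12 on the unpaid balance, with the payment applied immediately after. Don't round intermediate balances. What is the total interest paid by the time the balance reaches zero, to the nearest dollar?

$265

Monthly rate r = 9.9%/12 = 0.825% = 0.00825.
Payoff takes n = ⌈−ln(1 − rB₀/P)/ln(1+r)⌉ = ⌈37.221⌉ = 38 payments; the last is $11.08.
Total paid = 37·$50.10 + $11.08 = $1,864.78.
Total interest = total paid − principal = $1,864.78 − $1,600.00 = $264.78.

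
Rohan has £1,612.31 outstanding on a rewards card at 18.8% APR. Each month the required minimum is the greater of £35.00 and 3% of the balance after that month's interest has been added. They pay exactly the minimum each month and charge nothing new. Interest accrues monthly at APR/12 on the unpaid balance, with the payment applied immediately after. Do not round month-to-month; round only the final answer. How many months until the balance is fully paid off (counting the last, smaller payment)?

Monthly rate r = 18.8%/12 = 1.56667% = 0.0156667.
While 3% of the post-interest balance exceeds £35.00, each month B ← (B·(1+r))·(1 − 0.03), i.e. B shrinks by the factor (1+r)·0.97 = 0.9852.
This holds for months 1–23. Entering month 24 the balance is £1,144.13; 3% of the post-interest balance is now below £35.00, so the flat £35.00 minimum applies from here.
From month 24 a fixed £35.00 at rate r clears £1,144.13 in 47 more payments. Total: 23 + 47 = 70 months.

70 months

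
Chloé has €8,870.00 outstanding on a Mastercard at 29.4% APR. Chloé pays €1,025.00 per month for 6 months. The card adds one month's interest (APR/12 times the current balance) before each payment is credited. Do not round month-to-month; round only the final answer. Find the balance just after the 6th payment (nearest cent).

Monthly rate r = 29.4%/12 = 2.45% = 0.0245.
Each month: B ← B·(1+r) − €1,025.00.
Month 1: interest €217.31; balance after payment €8,062.32.
Month 2: interest €197.53; balance after payment €7,234.84.
Month 3: interest €177.25; balance after payment €6,387.10.
Month 4: interest €156.48; balance after payment €5,518.58.
Month 5: interest €135.21; balance after payment €4,628.78.
Month 6: interest €113.41; balance after payment €3,717.19.

€3,717.19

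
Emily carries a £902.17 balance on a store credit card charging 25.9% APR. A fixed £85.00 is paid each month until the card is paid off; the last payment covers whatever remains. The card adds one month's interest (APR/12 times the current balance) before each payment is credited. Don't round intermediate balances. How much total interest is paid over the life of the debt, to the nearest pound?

Monthly rate r = 25.9%/12 = 2.15833% = 0.0215833.
Payoff takes n = ⌈−ln(1 − rB₀/P)/ln(1+r)⌉ = ⌈12.184⌉ = 13 payments; the last is £15.77.
Total paid = 12·£85.00 + £15.77 = £1,035.77.
Total interest = total paid − principal = £1,035.77 − £902.17 = £133.60.

£134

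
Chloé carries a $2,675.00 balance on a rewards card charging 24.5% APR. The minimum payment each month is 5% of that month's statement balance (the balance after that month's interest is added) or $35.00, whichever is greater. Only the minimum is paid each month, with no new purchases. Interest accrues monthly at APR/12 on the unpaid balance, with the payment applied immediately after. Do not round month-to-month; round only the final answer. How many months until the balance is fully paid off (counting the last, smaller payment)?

70 months

Monthly rate r = 24.5%/12 = 2.04167% = 0.0204167.
While 5% of the post-interest balance exceeds $35.00, each month B ← (B·(1+r))·(1 − 0.05), i.e. B shrinks by the factor (1+r)·0.95 = 0.9694.
This holds for months 1–44. Entering month 45 the balance is $681.36; 5% of the post-interest balance is now below $35.00, so the flat $35.00 minimum applies from here.
From month 45 a fixed $35.00 at rate r clears $681.36 in 26 more payments. Total: 44 + 26 = 70 months.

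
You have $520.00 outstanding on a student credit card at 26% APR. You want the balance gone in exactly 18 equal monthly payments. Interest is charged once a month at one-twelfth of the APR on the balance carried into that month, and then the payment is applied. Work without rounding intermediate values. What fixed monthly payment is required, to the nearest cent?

Monthly rate r = 26%/12 = 2.16667% = 0.0216667.
Level-payment amortization: P = B₀·r / (1 − (1+r)^(−n)) = 520.00·0.0216667 / (1 − 1.02167^(−18)).
Denominator 1 − (1+r)^(−18) = 0.320117339.
P = 11.2667 / 0.320117339 ≈ 35.20.

$35.20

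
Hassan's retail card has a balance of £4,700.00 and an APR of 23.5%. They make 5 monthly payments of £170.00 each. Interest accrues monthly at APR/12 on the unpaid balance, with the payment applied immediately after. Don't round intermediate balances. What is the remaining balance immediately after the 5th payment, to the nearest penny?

Monthly rate r = 23.5%/12 = 1.95833% = 0.0195833.
Each month: B ← B·(1+r) − £170.00.
Month 1: interest £92.04; balance after payment £4,622.04.
Month 2: interest £90.51; balance after payment £4,542.56.
Month 3: interest £88.96; balance after payment £4,461.52.
Month 4: interest £87.37; balance after payment £4,378.89.
Month 5: interest £85.75; balance after payment £4,294.64.

£4,294.64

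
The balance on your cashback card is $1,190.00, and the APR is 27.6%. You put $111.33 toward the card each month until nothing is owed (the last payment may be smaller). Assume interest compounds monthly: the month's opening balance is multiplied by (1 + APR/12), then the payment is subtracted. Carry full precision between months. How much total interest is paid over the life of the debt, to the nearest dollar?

$192

Monthly rate r = 27.6%/12 = 2.3% = 0.023.
Payoff takes n = ⌈−ln(1 − rB₀/P)/ln(1+r)⌉ = ⌈12.408⌉ = 13 payments; the last is $45.76.
Total paid = 12·$111.33 + $45.76 = $1,381.72.
Total interest = total paid − principal = $1,381.72 − $1,190.00 = $191.72.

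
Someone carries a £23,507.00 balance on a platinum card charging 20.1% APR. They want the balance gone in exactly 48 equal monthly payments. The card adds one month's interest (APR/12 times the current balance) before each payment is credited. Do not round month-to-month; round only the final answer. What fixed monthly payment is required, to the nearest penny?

Monthly rate r = 20.1%/12 = 1.675% = 0.01675.
Level-payment amortization: P = B₀·r / (1 − (1+r)^(−n)) = 23507.00·0.01675 / (1 − 1.01675^(−48)).
Denominator 1 − (1+r)^(−48) = 0.549474572.
P = 393.742 / 0.549474572 ≈ 716.58.

£716.58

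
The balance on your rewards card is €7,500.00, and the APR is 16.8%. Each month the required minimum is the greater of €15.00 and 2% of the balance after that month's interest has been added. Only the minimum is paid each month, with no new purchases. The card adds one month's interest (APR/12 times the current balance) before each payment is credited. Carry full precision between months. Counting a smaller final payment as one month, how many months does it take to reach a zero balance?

Monthly rate r = 16.8%/12 = 1.4% = 0.014.
While 2% of the post-interest balance exceeds €15.00, each month B ← (B·(1+r))·(1 − 0.02), i.e. B shrinks by the factor (1+r)·0.98 = 0.99372.
This holds for months 1–368. Entering month 369 the balance is €738.29; 2% of the post-interest balance is now below €15.00, so the flat €15.00 minimum applies from here.
From month 369 a fixed €15.00 at rate r clears €738.29 in 85 more payments. Total: 368 + 85 = 453 months.

453 months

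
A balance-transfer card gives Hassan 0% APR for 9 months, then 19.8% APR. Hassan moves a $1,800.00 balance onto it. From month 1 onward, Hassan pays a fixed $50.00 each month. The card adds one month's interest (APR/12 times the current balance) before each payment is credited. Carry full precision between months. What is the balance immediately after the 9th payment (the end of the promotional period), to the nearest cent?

$1,350.00

Promo months 1–9 at r₀ = 0%/12 = 0; months 10+ at r₁ = 19.8%/12 = 0.0165.
After month 9 (no interest yet): B = $1,800.00 − 9·$50.00 = $1,350.00.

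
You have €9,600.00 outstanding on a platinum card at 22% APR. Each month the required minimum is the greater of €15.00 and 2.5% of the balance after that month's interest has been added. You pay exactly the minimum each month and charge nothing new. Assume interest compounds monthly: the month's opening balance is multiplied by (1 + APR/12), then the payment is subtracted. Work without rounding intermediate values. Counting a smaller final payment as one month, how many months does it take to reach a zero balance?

Monthly rate r = 22%/12 = 1.83333% = 0.0183333.
While 2.5% of the post-interest balance exceeds €15.00, each month B ← (B·(1+r))·(1 − 0.025), i.e. B shrinks by the factor (1+r)·0.975 = 0.99287.
This holds for months 1–391. Entering month 392 the balance is €586.21; 2.5% of the post-interest balance is now below €15.00, so the flat €15.00 minimum applies from here.
From month 392 a fixed €15.00 at rate r clears €586.21 in 70 more payments. Total: 391 + 70 = 461 months.

461 months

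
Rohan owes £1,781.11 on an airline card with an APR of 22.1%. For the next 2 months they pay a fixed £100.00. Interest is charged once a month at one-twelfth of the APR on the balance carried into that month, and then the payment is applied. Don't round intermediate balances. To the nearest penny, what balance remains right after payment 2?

Monthly rate r = 22.1%/12 = 1.84167% = 0.0184167.
Each month: B ← B·(1+r) − £100.00.
Month 1: interest £32.80; balance after payment £1,713.91.
Month 2: interest £31.56; balance after payment £1,645.48.

£1,645.48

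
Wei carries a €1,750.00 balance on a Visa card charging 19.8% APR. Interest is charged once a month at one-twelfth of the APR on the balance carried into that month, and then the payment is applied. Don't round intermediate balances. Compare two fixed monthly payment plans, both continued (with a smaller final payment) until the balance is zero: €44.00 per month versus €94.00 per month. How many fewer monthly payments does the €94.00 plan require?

Monthly rate r = 19.8%/12 = 1.65% = 0.0165.
At €44.00/mo: n = ⌈−ln(1 − rB₀/P)/ln(1+r)⌉ = 66 payments (last €11.07); total interest = total paid − €1,750.00 = €1,121.07.
At €94.00/mo: 23 payments (last €40.10); total interest €358.10.
Payments saved = 66 − 23 = 43.

43 fewer payments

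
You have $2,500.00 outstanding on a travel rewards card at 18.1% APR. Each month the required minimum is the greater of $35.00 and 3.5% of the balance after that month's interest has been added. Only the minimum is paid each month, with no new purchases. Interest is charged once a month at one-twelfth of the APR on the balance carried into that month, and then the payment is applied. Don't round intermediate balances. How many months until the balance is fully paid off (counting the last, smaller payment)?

Monthly rate r = 18.1%/12 = 1.50833% = 0.0150833.
While 3.5% of the post-interest balance exceeds $35.00, each month B ← (B·(1+r))·(1 − 0.035), i.e. B shrinks by the factor (1+r)·0.965 = 0.97956.
This holds for months 1–46. Entering month 47 the balance is $966.66; 3.5% of the post-interest balance is now below $35.00, so the flat $35.00 minimum applies from here.
From month 47 a fixed $35.00 at rate r clears $966.66 in 36 more payments. Total: 46 + 36 = 82 months.

82 months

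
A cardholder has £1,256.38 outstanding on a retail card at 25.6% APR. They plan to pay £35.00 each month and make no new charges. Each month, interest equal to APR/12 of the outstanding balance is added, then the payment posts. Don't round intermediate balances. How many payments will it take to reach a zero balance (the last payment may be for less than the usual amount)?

69 months

Monthly rate r = 25.6%/12 = 2.13333% = 0.0213333.
Recurrence: B ← B·(1+r) − £35.00.
Month 1: interest £26.80; balance after payment £1,248.18.
Month 2: interest £26.63; balance after payment £1,239.81.
Closed form: n = −ln(1 − rB₀/P)/ln(1+r) = −ln(0.23421)/ln(1.02133) ≈ 68.765, so the balance reaches zero during payment 69.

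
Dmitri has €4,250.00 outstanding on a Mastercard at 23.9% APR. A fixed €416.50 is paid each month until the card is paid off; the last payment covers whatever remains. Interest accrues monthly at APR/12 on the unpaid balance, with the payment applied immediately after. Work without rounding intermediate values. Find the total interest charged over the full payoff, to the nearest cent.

€549.23

Monthly rate r = 23.9%/12 = 1.99167% = 0.0199167.
Payoff takes n = ⌈−ln(1 − rB₀/P)/ln(1+r)⌉ = ⌈11.520⌉ = 12 payments; the last is €217.73.
Total paid = 11·€416.50 + €217.73 = €4,799.23.
Total interest = total paid − principal = €4,799.23 − €4,250.00 = €549.23.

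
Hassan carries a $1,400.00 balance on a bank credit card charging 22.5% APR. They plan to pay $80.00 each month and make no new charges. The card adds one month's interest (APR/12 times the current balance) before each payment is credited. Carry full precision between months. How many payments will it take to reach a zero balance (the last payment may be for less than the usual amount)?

Monthly rate r = 22.5%/12 = 1.875% = 0.01875.
Recurrence: B ← B·(1+r) − $80.00.
Month 1: interest $26.25; balance after payment $1,346.25.
Month 2: interest $25.24; balance after payment $1,291.49.
Closed form: n = −ln(1 − rB₀/P)/ln(1+r) = −ln(0.67188)/ln(1.01875) ≈ 21.408, so the balance reaches zero during payment 22.

22 payments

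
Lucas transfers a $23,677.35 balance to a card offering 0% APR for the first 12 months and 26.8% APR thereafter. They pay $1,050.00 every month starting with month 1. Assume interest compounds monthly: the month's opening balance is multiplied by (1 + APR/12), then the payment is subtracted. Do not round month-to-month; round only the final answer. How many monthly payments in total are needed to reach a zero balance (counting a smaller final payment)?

25 months

Promo months 1–12 at r₀ = 0%/12 = 0; months 13+ at r₁ = 26.8%/12 = 0.0223333.
After month 12 (no interest yet): B = $23,677.35 − 12·$1,050.00 = $11,077.35.
Then at r₁ with $1,050.00/mo: n₂ = −ln(1 − r₁·B/P)/ln(1+r₁) ≈ 12.16 → 13 more payments.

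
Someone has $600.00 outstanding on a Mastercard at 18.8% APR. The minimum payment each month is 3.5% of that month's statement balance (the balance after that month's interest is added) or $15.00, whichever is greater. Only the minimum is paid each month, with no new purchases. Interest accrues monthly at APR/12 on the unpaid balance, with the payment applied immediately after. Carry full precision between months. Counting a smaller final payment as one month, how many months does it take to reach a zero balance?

Monthly rate r = 18.8%/12 = 1.56667% = 0.0156667.
While 3.5% of the post-interest balance exceeds $15.00, each month B ← (B·(1+r))·(1 − 0.035), i.e. B shrinks by the factor (1+r)·0.965 = 0.98012.
This holds for months 1–18. Entering month 19 the balance is $417.99; 3.5% of the post-interest balance is now below $15.00, so the flat $15.00 minimum applies from here.
From month 19 a fixed $15.00 at rate r clears $417.99 in 37 more payments. Total: 18 + 37 = 55 months.

55 months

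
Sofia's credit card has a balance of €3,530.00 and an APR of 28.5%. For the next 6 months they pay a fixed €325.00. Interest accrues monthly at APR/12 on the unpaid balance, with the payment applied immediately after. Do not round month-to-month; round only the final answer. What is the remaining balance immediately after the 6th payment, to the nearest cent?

€1,994.34

Monthly rate r = 28.5%/12 = 2.375% = 0.02375.
Each month: B ← B·(1+r) − €325.00.
Month 1: interest €83.84; balance after payment €3,288.84.
Month 2: interest €78.11; balance after payment €3,041.95.
Month 3: interest €72.25; balance after payment €2,789.19.
Month 4: interest €66.24; balance after payment €2,530.44.
Month 5: interest €60.10; balance after payment €2,265.53.
Month 6: interest €53.81; balance after payment €1,994.34.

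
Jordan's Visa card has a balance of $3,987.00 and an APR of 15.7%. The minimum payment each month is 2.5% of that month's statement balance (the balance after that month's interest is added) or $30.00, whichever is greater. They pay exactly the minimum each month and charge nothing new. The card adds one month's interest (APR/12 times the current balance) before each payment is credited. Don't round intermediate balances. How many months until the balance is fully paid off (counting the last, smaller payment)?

155 months

Monthly rate r = 15.7%/12 = 1.30833% = 0.0130833.
While 2.5% of the post-interest balance exceeds $30.00, each month B ← (B·(1+r))·(1 − 0.025), i.e. B shrinks by the factor (1+r)·0.975 = 0.98776.
This holds for months 1–99. Entering month 100 the balance is $1,177.54; 2.5% of the post-interest balance is now below $30.00, so the flat $30.00 minimum applies from here.
From month 100 a fixed $30.00 at rate r clears $1,177.54 in 56 more payments. Total: 99 + 56 = 155 months.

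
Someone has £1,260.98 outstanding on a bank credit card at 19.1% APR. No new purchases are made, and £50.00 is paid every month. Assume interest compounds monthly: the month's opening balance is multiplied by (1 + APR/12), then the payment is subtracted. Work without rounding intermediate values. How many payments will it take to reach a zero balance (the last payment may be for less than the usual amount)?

33 months

Monthly rate r = 19.1%/12 = 1.59167% = 0.0159167.
Recurrence: B ← B·(1+r) − £50.00.
Month 1: interest £20.07; balance after payment £1,231.05.
Month 2: interest £19.59; balance after payment £1,200.64.
Closed form: n = −ln(1 − rB₀/P)/ln(1+r) = −ln(0.59859)/ln(1.01592) ≈ 32.498, so the balance reaches zero during payment 33.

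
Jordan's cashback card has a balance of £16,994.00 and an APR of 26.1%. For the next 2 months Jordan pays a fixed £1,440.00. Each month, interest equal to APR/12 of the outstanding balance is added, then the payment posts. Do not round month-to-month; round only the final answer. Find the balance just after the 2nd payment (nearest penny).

£14,829.96

Monthly rate r = 26.1%/12 = 2.175% = 0.02175.
Each month: B ← B·(1+r) − £1,440.00.
Month 1: interest £369.62; balance after payment £15,923.62.
Month 2: interest £346.34; balance after payment £14,829.96.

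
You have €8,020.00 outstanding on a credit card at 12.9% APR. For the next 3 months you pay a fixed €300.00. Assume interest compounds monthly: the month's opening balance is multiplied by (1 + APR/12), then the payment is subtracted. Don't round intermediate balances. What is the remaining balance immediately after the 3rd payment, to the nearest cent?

€7,371.73

Monthly rate r = 12.9%/12 = 1.075% = 0.01075.
Each month: B ← B·(1+r) − €300.00.
Month 1: interest €86.22; balance after payment €7,806.22.
Month 2: interest €83.92; balance after payment €7,590.13.
Month 3: interest €81.59; balance after payment €7,371.73.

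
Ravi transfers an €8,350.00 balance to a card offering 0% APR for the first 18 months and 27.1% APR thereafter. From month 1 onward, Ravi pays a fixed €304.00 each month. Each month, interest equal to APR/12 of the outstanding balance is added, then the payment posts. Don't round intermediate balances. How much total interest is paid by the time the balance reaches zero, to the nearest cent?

€397.03

Promo months 1–18 at r₀ = 0%/12 = 0; months 19+ at r₁ = 27.1%/12 = 0.0225833.
After month 18 (no interest yet): B = €8,350.00 − 18·€304.00 = €2,878.00.
Then at r₁ with €304.00/mo: n₂ = −ln(1 − r₁·B/P)/ln(1+r₁) ≈ 10.77 → 11 more payments.
Total paid = 28·€304.00 + €235.03 = €8,747.03; interest = €8,747.03 − €8,350.00 = €397.03.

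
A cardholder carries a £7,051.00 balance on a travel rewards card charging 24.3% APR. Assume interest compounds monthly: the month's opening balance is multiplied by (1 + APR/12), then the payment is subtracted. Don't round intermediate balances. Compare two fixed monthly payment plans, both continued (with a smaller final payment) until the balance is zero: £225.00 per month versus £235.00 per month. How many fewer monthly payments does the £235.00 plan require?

Monthly rate r = 24.3%/12 = 2.025% = 0.02025.
At £225.00/mo: n = ⌈−ln(1 − rB₀/P)/ln(1+r)⌉ = 51 payments (last £49.21); total interest = total paid − £7,051.00 = £4,248.21.
At £235.00/mo: 47 payments (last £155.78); total interest £3,914.78.
Payments saved = 51 − 47 = 4.

4 fewer payments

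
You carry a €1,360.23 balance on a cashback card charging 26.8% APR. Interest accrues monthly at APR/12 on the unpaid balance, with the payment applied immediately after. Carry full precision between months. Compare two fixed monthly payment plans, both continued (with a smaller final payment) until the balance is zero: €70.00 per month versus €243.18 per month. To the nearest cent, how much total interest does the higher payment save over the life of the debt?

€334.52

Monthly rate r = 26.8%/12 = 2.23333% = 0.0223333.
At €70.00/mo: n = ⌈−ln(1 − rB₀/P)/ln(1+r)⌉ = 26 payments (last €53.80); total interest = total paid − €1,360.23 = €443.57.
At €243.18/mo: 7 payments (last €10.20); total interest €109.05.
Interest saved = €443.57 − €109.05 = €334.52.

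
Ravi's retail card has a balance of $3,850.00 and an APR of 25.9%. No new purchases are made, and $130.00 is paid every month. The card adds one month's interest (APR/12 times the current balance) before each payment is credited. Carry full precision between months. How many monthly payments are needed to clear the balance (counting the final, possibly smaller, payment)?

48 months

Monthly rate r = 25.9%/12 = 2.15833% = 0.0215833.
Recurrence: B ← B·(1+r) − $130.00.
Month 1: interest $83.10; balance after payment $3,803.10.
Month 2: interest $82.08; balance after payment $3,755.18.
Closed form: n = −ln(1 − rB₀/P)/ln(1+r) = −ln(0.3608)/ln(1.02158) ≈ 47.740, so the balance reaches zero during payment 48.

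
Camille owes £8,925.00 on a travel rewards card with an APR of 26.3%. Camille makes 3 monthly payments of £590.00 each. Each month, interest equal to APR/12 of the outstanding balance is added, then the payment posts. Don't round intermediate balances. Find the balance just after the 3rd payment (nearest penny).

£7,715.70

Monthly rate r = 26.3%/12 = 2.19167% = 0.0219167.
Each month: B ← B·(1+r) − £590.00.
Month 1: interest £195.61; balance after payment £8,530.61.
Month 2: interest £186.96; balance after payment £8,127.57.
Month 3: interest £178.13; balance after payment £7,715.70.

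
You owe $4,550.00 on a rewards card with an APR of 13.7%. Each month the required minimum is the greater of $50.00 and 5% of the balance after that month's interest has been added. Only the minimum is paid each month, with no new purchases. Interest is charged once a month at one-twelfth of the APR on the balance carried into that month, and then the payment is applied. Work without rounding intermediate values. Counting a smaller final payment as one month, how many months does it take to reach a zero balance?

61 months

Monthly rate r = 13.7%/12 = 1.14167% = 0.0114167.
While 5% of the post-interest balance exceeds $50.00, each month B ← (B·(1+r))·(1 − 0.05), i.e. B shrinks by the factor (1+r)·0.95 = 0.96085.
This holds for months 1–39. Entering month 40 the balance is $958.31; 5% of the post-interest balance is now below $50.00, so the flat $50.00 minimum applies from here.
From month 40 a fixed $50.00 at rate r clears $958.31 in 22 more payments. Total: 39 + 22 = 61 months.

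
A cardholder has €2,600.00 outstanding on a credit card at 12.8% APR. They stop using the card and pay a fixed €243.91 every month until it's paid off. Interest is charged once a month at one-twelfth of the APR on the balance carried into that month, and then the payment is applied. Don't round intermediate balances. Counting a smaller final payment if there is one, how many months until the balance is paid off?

Monthly rate r = 12.8%/12 = 1.06667% = 0.0106667.
Recurrence: B ← B·(1+r) − €243.91.
Month 1: interest €27.73; balance after payment €2,383.82.
Month 2: interest €25.43; balance after payment €2,165.34.
Closed form: n = −ln(1 − rB₀/P)/ln(1+r) = −ln(0.8863)/ln(1.01067) ≈ 11.376, so the balance reaches zero during payment 12.

12 payments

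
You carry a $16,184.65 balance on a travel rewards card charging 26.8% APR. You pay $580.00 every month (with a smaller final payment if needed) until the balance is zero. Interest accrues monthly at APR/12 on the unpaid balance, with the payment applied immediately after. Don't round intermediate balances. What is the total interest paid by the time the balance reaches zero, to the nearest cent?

$9,446.41

Monthly rate r = 26.8%/12 = 2.23333% = 0.0223333.
Payoff takes n = ⌈−ln(1 − rB₀/P)/ln(1+r)⌉ = ⌈44.190⌉ = 45 payments; the last is $111.06.
Total paid = 44·$580.00 + $111.06 = $25,631.06.
Total interest = total paid − principal = $25,631.06 − $16,184.65 = $9,446.41.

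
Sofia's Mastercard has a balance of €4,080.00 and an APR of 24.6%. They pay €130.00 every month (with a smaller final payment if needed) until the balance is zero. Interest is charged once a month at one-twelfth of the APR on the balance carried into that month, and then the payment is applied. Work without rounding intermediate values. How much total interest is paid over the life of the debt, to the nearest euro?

€2,526

Monthly rate r = 24.6%/12 = 2.05% = 0.0205.
Payoff takes n = ⌈−ln(1 − rB₀/P)/ln(1+r)⌉ = ⌈50.811⌉ = 51 payments; the last is €105.66.
Total paid = 50·€130.00 + €105.66 = €6,605.66.
Total interest = total paid − principal = €6,605.66 − €4,080.00 = €2,525.66.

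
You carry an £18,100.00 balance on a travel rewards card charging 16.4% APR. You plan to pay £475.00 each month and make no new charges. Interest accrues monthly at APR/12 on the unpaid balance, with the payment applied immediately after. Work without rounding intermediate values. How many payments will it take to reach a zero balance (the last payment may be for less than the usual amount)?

55 payments

Monthly rate r = 16.4%/12 = 1.36667% = 0.0136667.
Recurrence: B ← B·(1+r) − £475.00.
Month 1: interest £247.37; balance after payment £17,872.37.
Month 2: interest £244.26; balance after payment £17,641.62.
Closed form: n = −ln(1 − rB₀/P)/ln(1+r) = −ln(0.47923)/ln(1.01367) ≈ 54.190, so the balance reaches zero during payment 55.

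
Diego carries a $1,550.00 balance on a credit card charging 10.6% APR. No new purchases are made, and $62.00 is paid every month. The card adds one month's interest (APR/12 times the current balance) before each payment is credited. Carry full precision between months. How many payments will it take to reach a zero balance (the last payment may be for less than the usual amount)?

Monthly rate r = 10.6%/12 = 0.883333% = 0.00883333.
Recurrence: B ← B·(1+r) − $62.00.
Month 1: interest $13.69; balance after payment $1,501.69.
Month 2: interest $13.26; balance after payment $1,452.96.
Closed form: n = −ln(1 − rB₀/P)/ln(1+r) = −ln(0.77917)/ln(1.00883) ≈ 28.373, so the balance reaches zero during payment 29.

29 months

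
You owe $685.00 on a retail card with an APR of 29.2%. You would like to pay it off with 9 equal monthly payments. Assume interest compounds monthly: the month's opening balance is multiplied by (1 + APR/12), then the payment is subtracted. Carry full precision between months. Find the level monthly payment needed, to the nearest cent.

Monthly rate r = 29.2%/12 = 2.43333% = 0.0243333.
Level-payment amortization: P = B₀·r / (1 − (1+r)^(−n)) = 685.00·0.0243333 / (1 − 1.02433^(−9)).
Denominator 1 − (1+r)^(−9) = 0.194569169.
P = 16.6683 / 0.194569169 ≈ 85.67.

$85.67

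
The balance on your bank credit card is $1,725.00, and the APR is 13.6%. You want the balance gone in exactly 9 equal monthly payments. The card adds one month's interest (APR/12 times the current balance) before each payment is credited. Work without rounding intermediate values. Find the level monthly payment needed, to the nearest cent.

$202.69

Monthly rate r = 13.6%/12 = 1.13333% = 0.0113333.
Level-payment amortization: P = B₀·r / (1 − (1+r)^(−n)) = 1725.00·0.0113333 / (1 − 1.01133^(−9)).
Denominator 1 − (1+r)^(−9) = 0.096452259.
P = 19.55 / 0.096452259 ≈ 202.69.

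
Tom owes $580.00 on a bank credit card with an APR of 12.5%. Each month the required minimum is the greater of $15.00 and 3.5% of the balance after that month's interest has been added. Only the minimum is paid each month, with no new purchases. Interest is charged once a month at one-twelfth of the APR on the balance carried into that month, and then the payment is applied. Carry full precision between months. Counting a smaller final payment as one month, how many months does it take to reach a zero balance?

47 months

Monthly rate r = 12.5%/12 = 1.04167% = 0.0104167.
While 3.5% of the post-interest balance exceeds $15.00, each month B ← (B·(1+r))·(1 − 0.035), i.e. B shrinks by the factor (1+r)·0.965 = 0.97505.
This holds for months 1–13. Entering month 14 the balance is $417.63; 3.5% of the post-interest balance is now below $15.00, so the flat $15.00 minimum applies from here.
From month 14 a fixed $15.00 at rate r clears $417.63 in 34 more payments. Total: 13 + 34 = 47 months.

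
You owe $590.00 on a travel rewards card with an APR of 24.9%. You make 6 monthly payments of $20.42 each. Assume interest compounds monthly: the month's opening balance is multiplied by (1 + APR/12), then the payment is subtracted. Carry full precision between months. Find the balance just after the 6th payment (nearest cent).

$538.32

Monthly rate r = 24.9%/12 = 2.075% = 0.02075.
Each month: B ← B·(1+r) − $20.42.
Month 1: interest $12.24; balance after payment $581.82.
Month 2: interest $12.07; balance after payment $573.48.
Month 3: interest $11.90; balance after payment $564.95.
Month 4: interest $11.72; balance after payment $556.26.
Month 5: interest $11.54; balance after payment $547.38.
Month 6: interest $11.36; balance after payment $538.32.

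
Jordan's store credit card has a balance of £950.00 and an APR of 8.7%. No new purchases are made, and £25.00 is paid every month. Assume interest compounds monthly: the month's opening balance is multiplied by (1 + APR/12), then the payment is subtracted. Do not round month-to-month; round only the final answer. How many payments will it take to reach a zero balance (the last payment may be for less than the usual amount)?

Monthly rate r = 8.7%/12 = 0.725% = 0.00725.
Recurrence: B ← B·(1+r) − £25.00.
Month 1: interest £6.89; balance after payment £931.89.
Month 2: interest £6.76; balance after payment £913.64.
Closed form: n = −ln(1 − rB₀/P)/ln(1+r) = −ln(0.7245)/ln(1.00725) ≈ 44.612, so the balance reaches zero during payment 45.

45 payments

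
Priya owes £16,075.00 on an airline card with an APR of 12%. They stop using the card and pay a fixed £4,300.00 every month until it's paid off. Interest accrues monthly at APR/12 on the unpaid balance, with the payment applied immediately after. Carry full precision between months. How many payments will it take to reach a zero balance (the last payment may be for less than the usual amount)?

Monthly rate r = 12%/12 = 1% = 0.01.
Recurrence: B ← B·(1+r) − £4,300.00.
Month 1: interest £160.75; balance after payment £11,935.75.
Month 2: interest £119.36; balance after payment £7,755.11.
Month 3: interest £77.55; balance after payment £3,532.66.
Month 4: interest £35.33; balance after payment £0.00.

4 payments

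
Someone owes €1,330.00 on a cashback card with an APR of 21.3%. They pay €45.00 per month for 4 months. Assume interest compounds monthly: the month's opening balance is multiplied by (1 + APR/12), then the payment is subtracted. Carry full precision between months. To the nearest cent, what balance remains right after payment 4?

Monthly rate r = 21.3%/12 = 1.775% = 0.01775.
Each month: B ← B·(1+r) − €45.00.
Month 1: interest €23.61; balance after payment €1,308.61.
Month 2: interest €23.23; balance after payment €1,286.84.
Month 3: interest €22.84; balance after payment €1,264.68.
Month 4: interest €22.45; balance after payment €1,242.12.

€1,242.12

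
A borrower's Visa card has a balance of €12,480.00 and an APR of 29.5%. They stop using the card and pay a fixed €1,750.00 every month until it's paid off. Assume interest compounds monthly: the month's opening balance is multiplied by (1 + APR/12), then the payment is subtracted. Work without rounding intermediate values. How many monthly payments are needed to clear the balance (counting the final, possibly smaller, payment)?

Monthly rate r = 29.5%/12 = 2.45833% = 0.0245833.
Recurrence: B ← B·(1+r) − €1,750.00.
Month 1: interest €306.80; balance after payment €11,036.80.
Month 2: interest €271.32; balance after payment €9,558.12.
Closed form: n = −ln(1 − rB₀/P)/ln(1+r) = −ln(0.82469)/ln(1.02458) ≈ 7.937, so the balance reaches zero during payment 8.

8 months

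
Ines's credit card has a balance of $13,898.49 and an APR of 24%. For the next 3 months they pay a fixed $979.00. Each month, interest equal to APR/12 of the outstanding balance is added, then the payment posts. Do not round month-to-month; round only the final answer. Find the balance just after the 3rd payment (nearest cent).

Monthly rate r = 24%/12 = 2% = 0.02.
Each month: B ← B·(1+r) − $979.00.
Month 1: interest $277.97; balance after payment $13,197.46.
Month 2: interest $263.95; balance after payment $12,482.41.
Month 3: interest $249.65; balance after payment $11,753.06.

$11,753.06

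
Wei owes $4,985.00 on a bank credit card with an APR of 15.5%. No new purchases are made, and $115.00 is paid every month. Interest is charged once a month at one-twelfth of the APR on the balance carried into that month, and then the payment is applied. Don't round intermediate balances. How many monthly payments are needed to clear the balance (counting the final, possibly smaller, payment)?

64 months

Monthly rate r = 15.5%/12 = 1.29167% = 0.0129167.
Recurrence: B ← B·(1+r) − $115.00.
Month 1: interest $64.39; balance after payment $4,934.39.
Month 2: interest $63.74; balance after payment $4,883.13.
Closed form: n = −ln(1 − rB₀/P)/ln(1+r) = −ln(0.44009)/ln(1.01292) ≈ 63.953, so the balance reaches zero during payment 64.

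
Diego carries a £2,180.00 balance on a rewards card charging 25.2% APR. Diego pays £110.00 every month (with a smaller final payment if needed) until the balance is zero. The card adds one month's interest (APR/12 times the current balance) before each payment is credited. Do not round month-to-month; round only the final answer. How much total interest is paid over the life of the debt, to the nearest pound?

Monthly rate r = 25.2%/12 = 2.1% = 0.021.
Payoff takes n = ⌈−ln(1 − rB₀/P)/ln(1+r)⌉ = ⌈25.895⌉ = 26 payments; the last is £98.57.
Total paid = 25·£110.00 + £98.57 = £2,848.57.
Total interest = total paid − principal = £2,848.57 − £2,180.00 = £668.57.

£669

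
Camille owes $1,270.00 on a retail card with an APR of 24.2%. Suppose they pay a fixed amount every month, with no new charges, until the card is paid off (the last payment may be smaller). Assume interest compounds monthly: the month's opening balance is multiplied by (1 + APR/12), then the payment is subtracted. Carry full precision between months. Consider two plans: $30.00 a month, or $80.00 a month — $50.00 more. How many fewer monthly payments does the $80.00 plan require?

77 fewer payments

Monthly rate r = 24.2%/12 = 2.01667% = 0.0201667.
At $30.00/mo: n = ⌈−ln(1 − rB₀/P)/ln(1+r)⌉ = 97 payments (last $8.34); total interest = total paid − $1,270.00 = $1,618.34.
At $80.00/mo: 20 payments (last $26.31); total interest $276.31.
Payments saved = 97 − 20 = 77.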